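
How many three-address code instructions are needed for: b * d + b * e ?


Expression: b * d + b * e
Generating three-address code (respecting * over +/- precedence):
  Instruction 1: t1 = b * d
  Instruction 2: t2 = b * e
  Instruction 3: t3 = t1 + t2
Total instructions: 3

3


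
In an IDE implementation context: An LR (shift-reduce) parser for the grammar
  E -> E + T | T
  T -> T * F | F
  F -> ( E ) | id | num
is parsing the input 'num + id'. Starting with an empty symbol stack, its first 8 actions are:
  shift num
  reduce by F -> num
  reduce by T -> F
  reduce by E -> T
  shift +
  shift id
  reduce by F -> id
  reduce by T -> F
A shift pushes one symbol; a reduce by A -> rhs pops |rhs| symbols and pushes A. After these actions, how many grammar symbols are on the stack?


Tracking the symbol stack through each action:
  Action 1: shift 'num' : push -> stack = [num] (size 1)
  Action 2: reduce by F -> num : pop 1, push F -> stack = [F] (size 1)
  Action 3: reduce by T -> F : pop 1, push T -> stack = [T] (size 1)
  Action 4: reduce by E -> T : pop 1, push E -> stack = [E] (size 1)
  Action 5: shift '+' : push -> stack = [E, +] (size 2)
  Action 6: shift 'id' : push -> stack = [E, +, id] (size 3)
  Action 7: reduce by F -> id : pop 1, push F -> stack = [E, +, F] (size 3)
  Action 8: reduce by T -> F : pop 1, push T -> stack = [E, +, T] (size 3)
Final stack size: 3

3


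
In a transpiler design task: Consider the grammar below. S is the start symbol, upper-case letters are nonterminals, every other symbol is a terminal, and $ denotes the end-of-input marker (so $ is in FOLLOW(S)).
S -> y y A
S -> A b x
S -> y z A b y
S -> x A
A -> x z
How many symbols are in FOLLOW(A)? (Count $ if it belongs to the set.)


S is the start symbol and does not occur in any rule body, so FOLLOW(S) = {$}.
Examining every occurrence of A in a rule body:
  S -> y y A : A is at the right end -> add FOLLOW(S) = {$}
  S -> A b x : A is followed by terminal 'b' -> add 'b'
  S -> y z A b y : A is followed by terminal 'b' -> add 'b' (already in the set)
  S -> x A : A is at the right end -> add FOLLOW(S) = {$} (already in the set)
  A -> x z : A does not occur in the body -> contributes nothing
FOLLOW(A) = {b, $}
Count: 2

2


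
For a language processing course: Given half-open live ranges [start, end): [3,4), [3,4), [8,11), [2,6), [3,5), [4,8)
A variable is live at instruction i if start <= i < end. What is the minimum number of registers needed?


Live ranges:
  Var0: [3, 4)
  Var1: [3, 4)
  Var2: [8, 11)
  Var3: [2, 6)
  Var4: [3, 5)
  Var5: [4, 8)
Sweep-line events (position, delta, active):
  pos=2 start -> active=1
  pos=3 start -> active=2
  pos=3 start -> active=3
  pos=3 start -> active=4
  pos=4 end -> active=3
  pos=4 end -> active=2
  pos=4 start -> active=3
  pos=5 end -> active=2
  pos=6 end -> active=1
  pos=8 end -> active=0
  pos=8 start -> active=1
  pos=11 end -> active=0
Maximum simultaneous active: 4
Minimum registers needed: 4

4


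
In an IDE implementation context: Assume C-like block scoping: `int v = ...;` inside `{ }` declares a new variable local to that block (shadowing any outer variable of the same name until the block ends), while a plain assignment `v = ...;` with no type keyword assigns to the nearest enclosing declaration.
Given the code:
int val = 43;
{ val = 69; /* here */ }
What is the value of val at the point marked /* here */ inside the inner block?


Analyzing scoping rules:
Outer scope: declares val = 43
Inner block: 'val = 69;' has no type keyword, so it is an assignment to the outer val (no shadowing)
Inside the block, after the assignment -> 69
Result: 69

69


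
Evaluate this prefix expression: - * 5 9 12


Parsing prefix expression: - * 5 9 12
Step 1: Innermost operation '* 5 9'
  5 * 9 = 45
Step 2: Outer operation '- [45] 12'
  45 - 12 = 33

33


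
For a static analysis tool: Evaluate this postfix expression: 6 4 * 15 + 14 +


Processing tokens left to right:
Push 6, Push 4
Pop 6 and 4, compute 6 * 4 = 24, push 24
Push 15
Pop 24 and 15, compute 24 + 15 = 39, push 39
Push 14
Pop 39 and 14, compute 39 + 14 = 53, push 53
Stack result: 53

53


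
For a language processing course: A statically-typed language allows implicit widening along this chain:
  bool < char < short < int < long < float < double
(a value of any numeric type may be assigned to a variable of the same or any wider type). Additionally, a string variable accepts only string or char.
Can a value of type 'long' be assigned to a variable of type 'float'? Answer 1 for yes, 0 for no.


Target variable type: float
Source value type: long
Numeric ranks: long=4, float=5
Widening allowed iff rank(source) <= rank(target): 4 <= 5? Yes
Result: 1

1


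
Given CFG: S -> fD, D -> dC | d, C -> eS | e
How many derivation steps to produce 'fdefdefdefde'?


Grammar: S -> fD, D -> dC | d, C -> eS | e
Deriving 'fdefdefdefde':
Step 1: S -> fD => fD
Step 2: D -> dC => fdC
Step 3: C -> eS => fdeS
Step 4: S -> fD => fdefD
Step 5: D -> dC => fdefdC
Step 6: C -> eS => fdefdeS
Step 7: S -> fD => fdefdefD
Step 8: D -> dC => fdefdefdC
Step 9: C -> eS => fdefdefdeS
Step 10: S -> fD => fdefdefdefD
Step 11: D -> dC => fdefdefdefdC
Step 12: C -> e => fdefdefdefde
Total derivation steps: 12

12


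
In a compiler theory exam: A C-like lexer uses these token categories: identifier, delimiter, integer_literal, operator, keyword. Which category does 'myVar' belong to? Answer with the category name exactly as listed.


Token: 'myVar'
Checking categories:
  identifier: YES
  integer_literal: no
  operator: no
  keyword: no
  delimiter: no
Category: identifier

identifier


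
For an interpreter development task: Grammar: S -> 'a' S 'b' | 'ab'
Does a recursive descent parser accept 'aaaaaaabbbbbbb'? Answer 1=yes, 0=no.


Grammar accepts strings of the form a^n b^n (n >= 1)
Word: 'aaaaaaabbbbbbb'
Counting: 7 a's and 7 b's
Check: 7 == 7? Yes
Derivation (S -> aSb applied 6 time(s), then S -> ab): S => aSb => aaSbb => aaaSbbb => aaaaSbbbb => aaaaaSbbbbb => aaaaaaSbbbbbb => aaaaaaabbbbbbb
Accepted

1


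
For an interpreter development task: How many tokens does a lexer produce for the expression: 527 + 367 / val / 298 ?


Scanning '527 + 367 / val / 298'
Token 1: '527' -> integer_literal
Token 2: '+' -> operator
Token 3: '367' -> integer_literal
Token 4: '/' -> operator
Token 5: 'val' -> identifier
Token 6: '/' -> operator
Token 7: '298' -> integer_literal
Total tokens: 7

7


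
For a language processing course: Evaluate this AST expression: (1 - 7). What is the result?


Expression: (1 - 7)
Evaluating step by step:
  1 - 7 = -6
Result: -6

-6


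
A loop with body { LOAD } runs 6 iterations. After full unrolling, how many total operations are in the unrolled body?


Loop body operations: LOAD (1 op per iteration)
Unrolling 6 iterations:
  Iteration 1: LOAD (1 ops)
  Iteration 2: LOAD (1 ops)
  Iteration 3: LOAD (1 ops)
  Iteration 4: LOAD (1 ops)
  Iteration 5: LOAD (1 ops)
  Iteration 6: LOAD (1 ops)
Total: 6 iterations * 1 ops/iter = 6 operations

6


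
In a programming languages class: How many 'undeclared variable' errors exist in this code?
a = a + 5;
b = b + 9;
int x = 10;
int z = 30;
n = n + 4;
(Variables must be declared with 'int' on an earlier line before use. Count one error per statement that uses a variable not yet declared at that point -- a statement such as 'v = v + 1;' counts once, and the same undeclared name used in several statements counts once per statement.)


Scanning code line by line:
  Line 1: use 'a' -> ERROR (undeclared)
  Line 2: use 'b' -> ERROR (undeclared)
  Line 3: declare 'x' -> declared = ['x']
  Line 4: declare 'z' -> declared = ['x', 'z']
  Line 5: use 'n' -> ERROR (undeclared)
Total undeclared variable errors: 3

3


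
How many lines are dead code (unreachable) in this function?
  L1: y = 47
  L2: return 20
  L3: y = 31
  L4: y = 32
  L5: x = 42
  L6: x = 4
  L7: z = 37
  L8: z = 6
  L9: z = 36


Analyzing control flow:
  L1: reachable (before return)
  L2: reachable (return statement)
  L3: DEAD (after return at L2)
  L4: DEAD (after return at L2)
  L5: DEAD (after return at L2)
  L6: DEAD (after return at L2)
  L7: DEAD (after return at L2)
  L8: DEAD (after return at L2)
  L9: DEAD (after return at L2)
Return at L2, total lines = 9
Dead lines: L3 through L9
Count: 7

7


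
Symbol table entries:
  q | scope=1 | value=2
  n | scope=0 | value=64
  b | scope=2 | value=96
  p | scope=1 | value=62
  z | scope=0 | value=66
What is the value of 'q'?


Searching symbol table for 'q':
  q | scope=1 | value=2 <- MATCH
  n | scope=0 | value=64
  b | scope=2 | value=96
  p | scope=1 | value=62
  z | scope=0 | value=66
Found 'q' at scope 1 with value 2

2


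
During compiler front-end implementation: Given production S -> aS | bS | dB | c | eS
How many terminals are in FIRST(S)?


Production: S -> aS | bS | dB | c | eS
Examining each alternative for leading terminals:
  S -> aS : first terminal = 'a'
  S -> bS : first terminal = 'b'
  S -> dB : first terminal = 'd'
  S -> c : first terminal = 'c'
  S -> eS : first terminal = 'e'
FIRST(S) = {a, b, c, d, e}
Count: 5

5


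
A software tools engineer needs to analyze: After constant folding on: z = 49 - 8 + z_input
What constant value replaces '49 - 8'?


Identifying constant sub-expression:
  Original: z = 49 - 8 + z_input
  49 and 8 are both compile-time constants
  Evaluating: 49 - 8 = 41
  After folding: z = 41 + z_input

41


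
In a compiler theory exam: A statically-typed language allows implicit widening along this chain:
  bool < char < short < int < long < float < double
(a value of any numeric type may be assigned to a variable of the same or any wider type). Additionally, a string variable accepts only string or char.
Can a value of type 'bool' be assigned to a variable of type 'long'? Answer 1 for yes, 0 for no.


Target variable type: long
Source value type: bool
Numeric ranks: bool=0, long=4
Widening allowed iff rank(source) <= rank(target): 0 <= 4? Yes
Result: 1

1


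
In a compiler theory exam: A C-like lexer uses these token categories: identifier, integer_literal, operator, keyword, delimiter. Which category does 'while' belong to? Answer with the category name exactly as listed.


Token: 'while'
Checking categories:
  identifier: no
  integer_literal: no
  operator: no
  keyword: YES
  delimiter: no
Category: keyword

keyword


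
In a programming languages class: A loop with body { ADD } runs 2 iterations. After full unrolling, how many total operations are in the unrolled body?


Loop body operations: ADD (1 op per iteration)
Unrolling 2 iterations:
  Iteration 1: ADD (1 ops)
  Iteration 2: ADD (1 ops)
Total: 2 iterations * 1 ops/iter = 2 operations

2


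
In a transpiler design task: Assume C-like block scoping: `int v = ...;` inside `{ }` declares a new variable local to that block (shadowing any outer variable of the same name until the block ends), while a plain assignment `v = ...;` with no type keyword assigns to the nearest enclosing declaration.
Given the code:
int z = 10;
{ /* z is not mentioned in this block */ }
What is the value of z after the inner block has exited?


Analyzing scoping rules:
Outer scope: declares z = 10
Inner block: z is neither redeclared nor assigned -> unchanged
After the block -> 10
Result: 10

10


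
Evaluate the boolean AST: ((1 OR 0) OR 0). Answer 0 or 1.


Step 1: Evaluate inner node
  1 OR 0 = 1
Step 2: Evaluate root node
  1 OR 0 = 1

1


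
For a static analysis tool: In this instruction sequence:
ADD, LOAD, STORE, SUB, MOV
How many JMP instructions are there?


Scanning instruction sequence for JMP:
  Position 1: ADD
  Position 2: LOAD
  Position 3: STORE
  Position 4: SUB
  Position 5: MOV
Matches at positions: []
Total JMP count: 0

0


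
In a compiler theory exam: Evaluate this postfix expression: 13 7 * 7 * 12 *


Processing tokens left to right:
Push 13, Push 7
Pop 13 and 7, compute 13 * 7 = 91, push 91
Push 7
Pop 91 and 7, compute 91 * 7 = 637, push 637
Push 12
Pop 637 and 12, compute 637 * 12 = 7644, push 7644
Stack result: 7644

7644


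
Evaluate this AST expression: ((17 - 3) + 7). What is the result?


Expression: ((17 - 3) + 7)
Evaluating step by step:
  17 - 3 = 14
  14 + 7 = 21
Result: 21

21


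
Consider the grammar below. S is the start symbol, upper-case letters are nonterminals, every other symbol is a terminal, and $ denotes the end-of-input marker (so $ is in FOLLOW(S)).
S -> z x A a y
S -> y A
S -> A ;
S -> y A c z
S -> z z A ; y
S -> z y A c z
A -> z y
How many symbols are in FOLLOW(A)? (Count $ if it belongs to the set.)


S is the start symbol and does not occur in any rule body, so FOLLOW(S) = {$}.
Examining every occurrence of A in a rule body:
  S -> z x A a y : A is followed by terminal 'a' -> add 'a'
  S -> y A : A is at the right end -> add FOLLOW(S) = {$}
  S -> A ; : A is followed by terminal ';' -> add ';'
  S -> y A c z : A is followed by terminal 'c' -> add 'c'
  S -> z z A ; y : A is followed by terminal ';' -> add ';' (already in the set)
  S -> z y A c z : A is followed by terminal 'c' -> add 'c' (already in the set)
  A -> z y : A does not occur in the body -> contributes nothing
FOLLOW(A) = {;, a, c, $}
Count: 4

4


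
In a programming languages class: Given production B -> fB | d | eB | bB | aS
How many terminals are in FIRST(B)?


Production: B -> fB | d | eB | bB | aS
Examining each alternative for leading terminals:
  B -> fB : first terminal = 'f'
  B -> d : first terminal = 'd'
  B -> eB : first terminal = 'e'
  B -> bB : first terminal = 'b'
  B -> aS : first terminal = 'a'
FIRST(B) = {a, b, d, e, f}
Count: 5

5


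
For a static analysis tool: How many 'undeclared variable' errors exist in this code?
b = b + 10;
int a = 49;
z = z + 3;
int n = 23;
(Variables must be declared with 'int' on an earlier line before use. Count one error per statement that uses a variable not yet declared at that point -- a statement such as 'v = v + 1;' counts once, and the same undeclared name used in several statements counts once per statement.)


Scanning code line by line:
  Line 1: use 'b' -> ERROR (undeclared)
  Line 2: declare 'a' -> declared = ['a']
  Line 3: use 'z' -> ERROR (undeclared)
  Line 4: declare 'n' -> declared = ['a', 'n']
Total undeclared variable errors: 2

2


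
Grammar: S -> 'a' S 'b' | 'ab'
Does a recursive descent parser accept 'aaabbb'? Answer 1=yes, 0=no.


Grammar accepts strings of the form a^n b^n (n >= 1)
Word: 'aaabbb'
Counting: 3 a's and 3 b's
Check: 3 == 3? Yes
Derivation (S -> aSb applied 2 time(s), then S -> ab): S => aSb => aaSbb => aaabbb
Accepted

1


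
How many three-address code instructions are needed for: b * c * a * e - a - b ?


Expression: b * c * a * e - a - b
Generating three-address code (respecting * over +/- precedence):
  Instruction 1: t1 = b * c
  Instruction 2: t2 = t1 * a
  Instruction 3: t3 = t2 * e
  Instruction 4: t4 = t3 - a
  Instruction 5: t5 = t4 - b
Total instructions: 5

5


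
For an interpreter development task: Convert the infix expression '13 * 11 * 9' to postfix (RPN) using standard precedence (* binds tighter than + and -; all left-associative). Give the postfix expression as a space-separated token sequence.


Applying the shunting-yard algorithm:
  Operand 13 -> output
  Push '*' onto operator stack -> op-stack: [*]
  Operand 11 -> output
  See '*' (prec 2); top '*' (prec 2) >= it -> pop '*' to output
  Push '*' onto operator stack -> op-stack: [*]
  Operand 9 -> output
  End of input: pop '*' to output
Postfix result: 13 11 * 9 *

13 11 * 9 *


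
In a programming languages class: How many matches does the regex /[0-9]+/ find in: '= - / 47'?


Pattern: /[0-9]+/ (int literals)
Input: '= - / 47'
Scanning for matches:
  Match 1: '47'
Total matches: 1

1


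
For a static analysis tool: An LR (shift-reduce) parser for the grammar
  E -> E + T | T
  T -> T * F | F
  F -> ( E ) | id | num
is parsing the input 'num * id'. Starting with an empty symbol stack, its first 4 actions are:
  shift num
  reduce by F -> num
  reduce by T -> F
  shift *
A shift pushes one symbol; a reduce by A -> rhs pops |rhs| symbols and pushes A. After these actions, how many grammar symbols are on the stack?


Tracking the symbol stack through each action:
  Action 1: shift 'num' : push -> stack = [num] (size 1)
  Action 2: reduce by F -> num : pop 1, push F -> stack = [F] (size 1)
  Action 3: reduce by T -> F : pop 1, push T -> stack = [T] (size 1)
  Action 4: shift '*' : push -> stack = [T, *] (size 2)
Final stack size: 2

2


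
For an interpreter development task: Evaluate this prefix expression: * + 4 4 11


Parsing prefix expression: * + 4 4 11
Step 1: Innermost operation '+ 4 4'
  4 + 4 = 8
Step 2: Outer operation '* [8] 11'
  8 * 11 = 88

88


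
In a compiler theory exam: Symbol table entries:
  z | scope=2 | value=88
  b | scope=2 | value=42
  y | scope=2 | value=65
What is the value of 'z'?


Searching symbol table for 'z':
  z | scope=2 | value=88 <- MATCH
  b | scope=2 | value=42
  y | scope=2 | value=65
Found 'z' at scope 2 with value 88

88


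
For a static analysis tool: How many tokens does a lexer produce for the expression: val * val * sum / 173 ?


Scanning 'val * val * sum / 173'
Token 1: 'val' -> identifier
Token 2: '*' -> operator
Token 3: 'val' -> identifier
Token 4: '*' -> operator
Token 5: 'sum' -> identifier
Token 6: '/' -> operator
Token 7: '173' -> integer_literal
Total tokens: 7

7


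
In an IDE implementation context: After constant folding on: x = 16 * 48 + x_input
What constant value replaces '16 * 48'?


Identifying constant sub-expression:
  Original: x = 16 * 48 + x_input
  16 and 48 are both compile-time constants
  Evaluating: 16 * 48 = 768
  After folding: x = 768 + x_input

768


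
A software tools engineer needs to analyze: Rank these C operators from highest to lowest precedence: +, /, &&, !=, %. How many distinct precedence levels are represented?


Looking up precedence for each operator:
  + -> precedence 5
  / -> precedence 6
  && -> precedence 2
  != -> precedence 3
  % -> precedence 6
Sorted highest to lowest: /, %, +, !=, &&
Distinct precedence values: [6, 5, 3, 2]
Number of distinct levels: 4

4


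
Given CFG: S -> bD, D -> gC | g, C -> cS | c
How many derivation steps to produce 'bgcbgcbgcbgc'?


Grammar: S -> bD, D -> gC | g, C -> cS | c
Deriving 'bgcbgcbgcbgc':
Step 1: S -> bD => bD
Step 2: D -> gC => bgC
Step 3: C -> cS => bgcS
Step 4: S -> bD => bgcbD
Step 5: D -> gC => bgcbgC
Step 6: C -> cS => bgcbgcS
Step 7: S -> bD => bgcbgcbD
Step 8: D -> gC => bgcbgcbgC
Step 9: C -> cS => bgcbgcbgcS
Step 10: S -> bD => bgcbgcbgcbD
Step 11: D -> gC => bgcbgcbgcbgC
Step 12: C -> c => bgcbgcbgcbgc
Total derivation steps: 12

12


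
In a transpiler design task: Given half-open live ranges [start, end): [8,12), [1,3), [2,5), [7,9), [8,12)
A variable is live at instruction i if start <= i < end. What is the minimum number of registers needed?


Live ranges:
  Var0: [8, 12)
  Var1: [1, 3)
  Var2: [2, 5)
  Var3: [7, 9)
  Var4: [8, 12)
Sweep-line events (position, delta, active):
  pos=1 start -> active=1
  pos=2 start -> active=2
  pos=3 end -> active=1
  pos=5 end -> active=0
  pos=7 start -> active=1
  pos=8 start -> active=2
  pos=8 start -> active=3
  pos=9 end -> active=2
  pos=12 end -> active=1
  pos=12 end -> active=0
Maximum simultaneous active: 3
Minimum registers needed: 3

3


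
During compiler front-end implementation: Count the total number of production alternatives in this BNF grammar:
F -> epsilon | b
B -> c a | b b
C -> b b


Counting alternatives per rule:
  F: 2 alternative(s)
  B: 2 alternative(s)
  C: 1 alternative(s)
Sum: 2 + 2 + 1 = 5

5


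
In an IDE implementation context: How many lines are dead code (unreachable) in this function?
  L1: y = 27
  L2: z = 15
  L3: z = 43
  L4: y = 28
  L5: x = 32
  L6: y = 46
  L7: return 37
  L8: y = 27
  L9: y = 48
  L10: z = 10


Analyzing control flow:
  L1: reachable (before return)
  L2: reachable (before return)
  L3: reachable (before return)
  L4: reachable (before return)
  L5: reachable (before return)
  L6: reachable (before return)
  L7: reachable (return statement)
  L8: DEAD (after return at L7)
  L9: DEAD (after return at L7)
  L10: DEAD (after return at L7)
Return at L7, total lines = 10
Dead lines: L8 through L10
Count: 3

3


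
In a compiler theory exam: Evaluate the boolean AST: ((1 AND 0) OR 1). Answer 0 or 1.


Step 1: Evaluate inner node
  1 AND 0 = 0
Step 2: Evaluate root node
  0 OR 1 = 1

1


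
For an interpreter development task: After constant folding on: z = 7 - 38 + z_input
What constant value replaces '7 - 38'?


Identifying constant sub-expression:
  Original: z = 7 - 38 + z_input
  7 and 38 are both compile-time constants
  Evaluating: 7 - 38 = -31
  After folding: z = -31 + z_input

-31


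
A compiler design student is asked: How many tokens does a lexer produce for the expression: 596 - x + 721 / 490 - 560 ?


Scanning '596 - x + 721 / 490 - 560'
Token 1: '596' -> integer_literal
Token 2: '-' -> operator
Token 3: 'x' -> identifier
Token 4: '+' -> operator
Token 5: '721' -> integer_literal
Token 6: '/' -> operator
Token 7: '490' -> integer_literal
Token 8: '-' -> operator
Token 9: '560' -> integer_literal
Total tokens: 9

9


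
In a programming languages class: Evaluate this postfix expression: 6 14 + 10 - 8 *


Processing tokens left to right:
Push 6, Push 14
Pop 6 and 14, compute 6 + 14 = 20, push 20
Push 10
Pop 20 and 10, compute 20 - 10 = 10, push 10
Push 8
Pop 10 and 8, compute 10 * 8 = 80, push 80
Stack result: 80

80


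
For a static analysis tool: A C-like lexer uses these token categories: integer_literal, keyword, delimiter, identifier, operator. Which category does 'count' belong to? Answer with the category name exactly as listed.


Token: 'count'
Checking categories:
  identifier: YES
  integer_literal: no
  operator: no
  keyword: no
  delimiter: no
Category: identifier

identifier


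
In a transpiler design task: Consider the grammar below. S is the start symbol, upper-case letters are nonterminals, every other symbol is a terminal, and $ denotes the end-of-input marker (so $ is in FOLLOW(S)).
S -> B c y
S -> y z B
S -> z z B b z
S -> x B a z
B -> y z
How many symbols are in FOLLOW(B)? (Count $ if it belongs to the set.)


S is the start symbol and does not occur in any rule body, so FOLLOW(S) = {$}.
Examining every occurrence of B in a rule body:
  S -> B c y : B is followed by terminal 'c' -> add 'c'
  S -> y z B : B is at the right end -> add FOLLOW(S) = {$}
  S -> z z B b z : B is followed by terminal 'b' -> add 'b'
  S -> x B a z : B is followed by terminal 'a' -> add 'a'
  B -> y z : B does not occur in the body -> contributes nothing
FOLLOW(B) = {a, b, c, $}
Count: 4

4


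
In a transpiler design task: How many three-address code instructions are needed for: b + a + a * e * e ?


Expression: b + a + a * e * e
Generating three-address code (respecting * over +/- precedence):
  Instruction 1: t1 = a * e
  Instruction 2: t2 = t1 * e
  Instruction 3: t3 = b + a
  Instruction 4: t4 = t3 + t2
Total instructions: 4

4


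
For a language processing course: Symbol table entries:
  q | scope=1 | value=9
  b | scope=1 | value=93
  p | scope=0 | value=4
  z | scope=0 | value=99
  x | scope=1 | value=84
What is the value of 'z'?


Searching symbol table for 'z':
  q | scope=1 | value=9
  b | scope=1 | value=93
  p | scope=0 | value=4
  z | scope=0 | value=99 <- MATCH
  x | scope=1 | value=84
Found 'z' at scope 0 with value 99

99


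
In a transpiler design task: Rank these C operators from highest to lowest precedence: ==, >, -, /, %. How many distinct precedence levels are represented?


Looking up precedence for each operator:
  == -> precedence 3
  > -> precedence 4
  - -> precedence 5
  / -> precedence 6
  % -> precedence 6
Sorted highest to lowest: /, %, -, >, ==
Distinct precedence values: [6, 5, 4, 3]
Number of distinct levels: 4

4


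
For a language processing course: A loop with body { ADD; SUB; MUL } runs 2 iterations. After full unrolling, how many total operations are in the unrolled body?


Loop body operations: ADD, SUB, MUL (3 ops per iteration)
Unrolling 2 iterations:
  Iteration 1: ADD, SUB, MUL (3 ops)
  Iteration 2: ADD, SUB, MUL (3 ops)
Total: 2 iterations * 3 ops/iter = 6 operations

6


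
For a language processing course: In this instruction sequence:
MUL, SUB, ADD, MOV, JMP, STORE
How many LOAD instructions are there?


Scanning instruction sequence for LOAD:
  Position 1: MUL
  Position 2: SUB
  Position 3: ADD
  Position 4: MOV
  Position 5: JMP
  Position 6: STORE
Matches at positions: []
Total LOAD count: 0

0


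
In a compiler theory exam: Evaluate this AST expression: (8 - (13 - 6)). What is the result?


Expression: (8 - (13 - 6))
Evaluating step by step:
  13 - 6 = 7
  8 - 7 = 1
Result: 1

1


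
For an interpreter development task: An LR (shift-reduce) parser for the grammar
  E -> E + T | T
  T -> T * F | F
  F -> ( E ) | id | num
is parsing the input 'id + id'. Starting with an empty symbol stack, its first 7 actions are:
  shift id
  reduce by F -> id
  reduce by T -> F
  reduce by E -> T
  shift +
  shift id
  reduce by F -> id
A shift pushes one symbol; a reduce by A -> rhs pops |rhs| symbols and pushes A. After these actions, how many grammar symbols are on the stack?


Tracking the symbol stack through each action:
  Action 1: shift 'id' : push -> stack = [id] (size 1)
  Action 2: reduce by F -> id : pop 1, push F -> stack = [F] (size 1)
  Action 3: reduce by T -> F : pop 1, push T -> stack = [T] (size 1)
  Action 4: reduce by E -> T : pop 1, push E -> stack = [E] (size 1)
  Action 5: shift '+' : push -> stack = [E, +] (size 2)
  Action 6: shift 'id' : push -> stack = [E, +, id] (size 3)
  Action 7: reduce by F -> id : pop 1, push F -> stack = [E, +, F] (size 3)
Final stack size: 3

3


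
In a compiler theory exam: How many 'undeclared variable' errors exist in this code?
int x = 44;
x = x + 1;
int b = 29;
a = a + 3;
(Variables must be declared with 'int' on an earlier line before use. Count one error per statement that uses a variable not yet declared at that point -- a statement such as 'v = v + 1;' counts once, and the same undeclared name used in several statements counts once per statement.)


Scanning code line by line:
  Line 1: declare 'x' -> declared = ['x']
  Line 2: use 'x' -> OK (declared)
  Line 3: declare 'b' -> declared = ['b', 'x']
  Line 4: use 'a' -> ERROR (undeclared)
Total undeclared variable errors: 1

1


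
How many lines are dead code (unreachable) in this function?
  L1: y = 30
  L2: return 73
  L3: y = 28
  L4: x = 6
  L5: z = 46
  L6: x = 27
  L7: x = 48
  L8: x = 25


Analyzing control flow:
  L1: reachable (before return)
  L2: reachable (return statement)
  L3: DEAD (after return at L2)
  L4: DEAD (after return at L2)
  L5: DEAD (after return at L2)
  L6: DEAD (after return at L2)
  L7: DEAD (after return at L2)
  L8: DEAD (after return at L2)
Return at L2, total lines = 8
Dead lines: L3 through L8
Count: 6

6


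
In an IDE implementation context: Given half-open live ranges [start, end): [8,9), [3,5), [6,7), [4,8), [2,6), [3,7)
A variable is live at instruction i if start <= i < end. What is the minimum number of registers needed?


Live ranges:
  Var0: [8, 9)
  Var1: [3, 5)
  Var2: [6, 7)
  Var3: [4, 8)
  Var4: [2, 6)
  Var5: [3, 7)
Sweep-line events (position, delta, active):
  pos=2 start -> active=1
  pos=3 start -> active=2
  pos=3 start -> active=3
  pos=4 start -> active=4
  pos=5 end -> active=3
  pos=6 end -> active=2
  pos=6 start -> active=3
  pos=7 end -> active=2
  pos=7 end -> active=1
  pos=8 end -> active=0
  pos=8 start -> active=1
  pos=9 end -> active=0
Maximum simultaneous active: 4
Minimum registers needed: 4

4


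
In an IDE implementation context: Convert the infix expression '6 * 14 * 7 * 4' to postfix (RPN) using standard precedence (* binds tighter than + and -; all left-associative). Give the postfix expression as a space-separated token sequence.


Applying the shunting-yard algorithm:
  Operand 6 -> output
  Push '*' onto operator stack -> op-stack: [*]
  Operand 14 -> output
  See '*' (prec 2); top '*' (prec 2) >= it -> pop '*' to output
  Push '*' onto operator stack -> op-stack: [*]
  Operand 7 -> output
  See '*' (prec 2); top '*' (prec 2) >= it -> pop '*' to output
  Push '*' onto operator stack -> op-stack: [*]
  Operand 4 -> output
  End of input: pop '*' to output
Postfix result: 6 14 * 7 * 4 *

6 14 * 7 * 4 *


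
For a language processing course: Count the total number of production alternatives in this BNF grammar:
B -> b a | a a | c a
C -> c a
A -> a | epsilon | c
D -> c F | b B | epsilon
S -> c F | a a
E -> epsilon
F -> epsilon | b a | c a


Counting alternatives per rule:
  B: 3 alternative(s)
  C: 1 alternative(s)
  A: 3 alternative(s)
  D: 3 alternative(s)
  S: 2 alternative(s)
  E: 1 alternative(s)
  F: 3 alternative(s)
Sum: 3 + 1 + 3 + 3 + 2 + 1 + 3 = 16

16


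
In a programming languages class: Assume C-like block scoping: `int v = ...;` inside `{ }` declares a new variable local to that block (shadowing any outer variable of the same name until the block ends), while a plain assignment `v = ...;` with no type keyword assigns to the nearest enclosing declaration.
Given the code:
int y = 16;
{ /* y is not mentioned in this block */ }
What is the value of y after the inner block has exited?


Analyzing scoping rules:
Outer scope: declares y = 16
Inner block: y is neither redeclared nor assigned -> unchanged
After the block -> 16
Result: 16

16


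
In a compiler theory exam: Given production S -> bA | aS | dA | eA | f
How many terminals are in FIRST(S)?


Production: S -> bA | aS | dA | eA | f
Examining each alternative for leading terminals:
  S -> bA : first terminal = 'b'
  S -> aS : first terminal = 'a'
  S -> dA : first terminal = 'd'
  S -> eA : first terminal = 'e'
  S -> f : first terminal = 'f'
FIRST(S) = {a, b, d, e, f}
Count: 5

5


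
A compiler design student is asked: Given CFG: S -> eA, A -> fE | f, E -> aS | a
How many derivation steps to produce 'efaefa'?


Grammar: S -> eA, A -> fE | f, E -> aS | a
Deriving 'efaefa':
Step 1: S -> eA => eA
Step 2: A -> fE => efE
Step 3: E -> aS => efaS
Step 4: S -> eA => efaeA
Step 5: A -> fE => efaefE
Step 6: E -> a => efaefa
Total derivation steps: 6

6


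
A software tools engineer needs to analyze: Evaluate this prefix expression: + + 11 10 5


Parsing prefix expression: + + 11 10 5
Step 1: Innermost operation '+ 11 10'
  11 + 10 = 21
Step 2: Outer operation '+ [21] 5'
  21 + 5 = 26

26


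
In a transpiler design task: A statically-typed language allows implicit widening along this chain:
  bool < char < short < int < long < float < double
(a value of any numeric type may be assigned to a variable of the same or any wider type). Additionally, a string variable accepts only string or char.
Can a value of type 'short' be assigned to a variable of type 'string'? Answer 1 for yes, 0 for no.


Target variable type: string
Source value type: short
Rule: string accepts only {string, char}
  source 'short' in {string, char}? No
Result: 0

0


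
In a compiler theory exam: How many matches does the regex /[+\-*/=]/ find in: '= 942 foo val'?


Pattern: /[+\-*/=]/ (operators)
Input: '= 942 foo val'
Scanning for matches:
  Match 1: '='
Total matches: 1

1


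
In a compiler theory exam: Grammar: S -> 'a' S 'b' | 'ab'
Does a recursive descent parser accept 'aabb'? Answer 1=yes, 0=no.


Grammar accepts strings of the form a^n b^n (n >= 1)
Word: 'aabb'
Counting: 2 a's and 2 b's
Check: 2 == 2? Yes
Derivation (S -> aSb applied 1 time(s), then S -> ab): S => aSb => aabb
Accepted

1


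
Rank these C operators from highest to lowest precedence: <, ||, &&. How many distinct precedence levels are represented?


Looking up precedence for each operator:
  < -> precedence 4
  || -> precedence 1
  && -> precedence 2
Sorted highest to lowest: <, &&, ||
Distinct precedence values: [4, 2, 1]
Number of distinct levels: 3

3


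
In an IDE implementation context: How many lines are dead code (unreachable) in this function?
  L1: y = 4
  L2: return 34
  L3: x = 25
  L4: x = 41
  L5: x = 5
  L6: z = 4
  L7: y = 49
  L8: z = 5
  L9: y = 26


Analyzing control flow:
  L1: reachable (before return)
  L2: reachable (return statement)
  L3: DEAD (after return at L2)
  L4: DEAD (after return at L2)
  L5: DEAD (after return at L2)
  L6: DEAD (after return at L2)
  L7: DEAD (after return at L2)
  L8: DEAD (after return at L2)
  L9: DEAD (after return at L2)
Return at L2, total lines = 9
Dead lines: L3 through L9
Count: 7

7


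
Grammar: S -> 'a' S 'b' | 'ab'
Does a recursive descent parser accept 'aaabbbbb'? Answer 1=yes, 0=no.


Grammar accepts strings of the form a^n b^n (n >= 1)
Word: 'aaabbbbb'
Counting: 3 a's and 5 b's
Check: 3 == 5? No
Mismatch: a-count != b-count
Rejected

0


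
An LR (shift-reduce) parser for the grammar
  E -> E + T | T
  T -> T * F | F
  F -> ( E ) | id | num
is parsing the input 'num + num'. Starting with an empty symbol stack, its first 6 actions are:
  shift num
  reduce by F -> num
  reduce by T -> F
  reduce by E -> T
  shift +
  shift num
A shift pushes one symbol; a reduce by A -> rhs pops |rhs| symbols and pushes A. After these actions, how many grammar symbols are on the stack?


Tracking the symbol stack through each action:
  Action 1: shift 'num' : push -> stack = [num] (size 1)
  Action 2: reduce by F -> num : pop 1, push F -> stack = [F] (size 1)
  Action 3: reduce by T -> F : pop 1, push T -> stack = [T] (size 1)
  Action 4: reduce by E -> T : pop 1, push E -> stack = [E] (size 1)
  Action 5: shift '+' : push -> stack = [E, +] (size 2)
  Action 6: shift 'num' : push -> stack = [E, +, num] (size 3)
Final stack size: 3

3


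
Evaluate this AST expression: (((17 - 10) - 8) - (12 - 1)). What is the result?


Expression: (((17 - 10) - 8) - (12 - 1))
Evaluating step by step:
  17 - 10 = 7
  7 - 8 = -1
  12 - 1 = 11
  -1 - 11 = -12
Result: -12

-12


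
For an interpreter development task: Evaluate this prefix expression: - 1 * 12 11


Parsing prefix expression: - 1 * 12 11
Step 1: Innermost operation '* 12 11'
  12 * 11 = 132
Step 2: Outer operation '- 1 [132]'
  1 - 132 = -131

-131


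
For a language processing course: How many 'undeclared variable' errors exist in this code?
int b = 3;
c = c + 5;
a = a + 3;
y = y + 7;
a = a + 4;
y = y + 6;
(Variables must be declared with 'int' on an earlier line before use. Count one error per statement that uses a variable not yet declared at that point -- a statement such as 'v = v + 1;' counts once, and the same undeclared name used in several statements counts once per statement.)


Scanning code line by line:
  Line 1: declare 'b' -> declared = ['b']
  Line 2: use 'c' -> ERROR (undeclared)
  Line 3: use 'a' -> ERROR (undeclared)
  Line 4: use 'y' -> ERROR (undeclared)
  Line 5: use 'a' -> ERROR (undeclared)
  Line 6: use 'y' -> ERROR (undeclared)
Total undeclared variable errors: 5

5


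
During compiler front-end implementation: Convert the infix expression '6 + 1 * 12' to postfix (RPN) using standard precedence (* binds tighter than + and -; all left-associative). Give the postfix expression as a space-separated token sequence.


Applying the shunting-yard algorithm:
  Operand 6 -> output
  Push '+' onto operator stack -> op-stack: [+]
  Operand 1 -> output
  Push '*' onto operator stack -> op-stack: [+, *]
  Operand 12 -> output
  End of input: pop '*' to output
  End of input: pop '+' to output
Postfix result: 6 1 12 * +

6 1 12 * +


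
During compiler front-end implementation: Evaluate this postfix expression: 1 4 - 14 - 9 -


Processing tokens left to right:
Push 1, Push 4
Pop 1 and 4, compute 1 - 4 = -3, push -3
Push 14
Pop -3 and 14, compute -3 - 14 = -17, push -17
Push 9
Pop -17 and 9, compute -17 - 9 = -26, push -26
Stack result: -26

-26


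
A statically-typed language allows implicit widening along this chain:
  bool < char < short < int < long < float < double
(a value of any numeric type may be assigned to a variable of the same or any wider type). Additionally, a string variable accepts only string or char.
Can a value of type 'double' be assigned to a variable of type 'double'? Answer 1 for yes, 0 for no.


Target variable type: double
Source value type: double
Numeric ranks: double=6, double=6
Widening allowed iff rank(source) <= rank(target): 6 <= 6? Yes
Result: 1

1


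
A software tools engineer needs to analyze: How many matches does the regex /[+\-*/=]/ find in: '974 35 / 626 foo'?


Pattern: /[+\-*/=]/ (operators)
Input: '974 35 / 626 foo'
Scanning for matches:
  Match 1: '/'
Total matches: 1

1


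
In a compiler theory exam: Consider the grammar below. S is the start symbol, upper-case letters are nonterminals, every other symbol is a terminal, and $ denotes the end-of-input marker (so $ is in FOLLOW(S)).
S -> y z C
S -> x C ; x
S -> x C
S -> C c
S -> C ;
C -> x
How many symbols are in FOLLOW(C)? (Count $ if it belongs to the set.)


S is the start symbol and does not occur in any rule body, so FOLLOW(S) = {$}.
Examining every occurrence of C in a rule body:
  S -> y z C : C is at the right end -> add FOLLOW(S) = {$}
  S -> x C ; x : C is followed by terminal ';' -> add ';'
  S -> x C : C is at the right end -> add FOLLOW(S) = {$} (already in the set)
  S -> C c : C is followed by terminal 'c' -> add 'c'
  S -> C ; : C is followed by terminal ';' -> add ';' (already in the set)
  C -> x : C does not occur in the body -> contributes nothing
FOLLOW(C) = {;, c, $}
Count: 3

3


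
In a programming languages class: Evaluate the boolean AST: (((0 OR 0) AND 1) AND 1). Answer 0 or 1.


Step 1: Evaluate inner node
  0 OR 0 = 0
Step 2: Evaluate next node
  0 AND 1 = 0
Step 3: Evaluate root node
  0 AND 1 = 0

0


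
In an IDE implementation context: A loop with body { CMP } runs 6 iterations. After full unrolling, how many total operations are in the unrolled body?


Loop body operations: CMP (1 op per iteration)
Unrolling 6 iterations:
  Iteration 1: CMP (1 ops)
  Iteration 2: CMP (1 ops)
  Iteration 3: CMP (1 ops)
  Iteration 4: CMP (1 ops)
  Iteration 5: CMP (1 ops)
  Iteration 6: CMP (1 ops)
Total: 6 iterations * 1 ops/iter = 6 operations

6


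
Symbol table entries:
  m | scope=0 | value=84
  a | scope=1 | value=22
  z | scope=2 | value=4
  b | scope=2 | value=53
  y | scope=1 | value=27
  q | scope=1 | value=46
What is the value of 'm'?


Searching symbol table for 'm':
  m | scope=0 | value=84 <- MATCH
  a | scope=1 | value=22
  z | scope=2 | value=4
  b | scope=2 | value=53
  y | scope=1 | value=27
  q | scope=1 | value=46
Found 'm' at scope 0 with value 84

84


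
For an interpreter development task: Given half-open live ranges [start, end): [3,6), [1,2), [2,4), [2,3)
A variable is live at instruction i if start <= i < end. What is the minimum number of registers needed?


Live ranges:
  Var0: [3, 6)
  Var1: [1, 2)
  Var2: [2, 4)
  Var3: [2, 3)
Sweep-line events (position, delta, active):
  pos=1 start -> active=1
  pos=2 end -> active=0
  pos=2 start -> active=1
  pos=2 start -> active=2
  pos=3 end -> active=1
  pos=3 start -> active=2
  pos=4 end -> active=1
  pos=6 end -> active=0
Maximum simultaneous active: 2
Minimum registers needed: 2

2


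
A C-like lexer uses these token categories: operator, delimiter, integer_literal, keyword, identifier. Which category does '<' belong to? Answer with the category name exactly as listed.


Token: '<'
Checking categories:
  identifier: no
  integer_literal: no
  operator: YES
  keyword: no
  delimiter: no
Category: operator

operator


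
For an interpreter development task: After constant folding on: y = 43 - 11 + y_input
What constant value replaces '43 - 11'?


Identifying constant sub-expression:
  Original: y = 43 - 11 + y_input
  43 and 11 are both compile-time constants
  Evaluating: 43 - 11 = 32
  After folding: y = 32 + y_input

32
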